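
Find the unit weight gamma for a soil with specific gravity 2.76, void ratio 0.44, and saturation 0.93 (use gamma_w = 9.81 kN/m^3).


Result: 21.59 kN/m^3

Derivation:
Using gamma = gamma_w * (Gs + S*e) / (1 + e)
Numerator: Gs + S*e = 2.76 + 0.93*0.44 = 3.1692
Denominator: 1 + e = 1 + 0.44 = 1.44
gamma = 9.81 * 3.1692 / 1.44
gamma = 21.59 kN/m^3


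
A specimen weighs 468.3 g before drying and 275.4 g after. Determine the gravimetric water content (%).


Result: 70.04 %

Derivation:
Using w = (m_wet - m_dry) / m_dry * 100
m_wet - m_dry = 468.3 - 275.4 = 192.9 g
w = 192.9 / 275.4 * 100
w = 70.04 %


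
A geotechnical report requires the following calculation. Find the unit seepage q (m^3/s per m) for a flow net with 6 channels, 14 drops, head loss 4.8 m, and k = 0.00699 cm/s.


Convert k to m/s for unit consistency with H:
k = 0.00699 cm/s = 0.00699 / 100 m/s = 6.99e-05 m/s
Using q = k * H * Nf / Nd
Nf / Nd = 6 / 14 = 0.4286
q = 6.99e-05 * 4.8 * 0.4286
q = 0.0001438 m^3/s per m


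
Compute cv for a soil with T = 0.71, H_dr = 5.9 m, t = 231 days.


Using cv = T * H_dr^2 / t
H_dr^2 = 5.9^2 = 34.81
cv = 0.71 * 34.81 / 231
cv = 0.10699 m^2/day


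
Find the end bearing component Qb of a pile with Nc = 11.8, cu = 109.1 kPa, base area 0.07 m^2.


Result: 90.12 kN

Derivation:
Using Qb = Nc * cu * Ab
Qb = 11.8 * 109.1 * 0.07
Qb = 90.12 kN


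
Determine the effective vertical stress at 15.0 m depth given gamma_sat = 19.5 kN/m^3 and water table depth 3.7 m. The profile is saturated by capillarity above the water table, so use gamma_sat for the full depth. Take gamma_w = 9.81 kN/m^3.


Result: 181.65 kPa

Derivation:
Total stress = gamma_sat * depth
sigma = 19.5 * 15.0 = 292.5 kPa
Pore water pressure u = gamma_w * (depth - d_wt)
u = 9.81 * (15.0 - 3.7) = 110.853 kPa
Effective stress = sigma - u
sigma' = 292.5 - 110.853 = 181.65 kPa


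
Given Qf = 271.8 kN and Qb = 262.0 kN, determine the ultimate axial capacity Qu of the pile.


Result: 533.8 kN

Derivation:
Using Qu = Qf + Qb
Qu = 271.8 + 262.0
Qu = 533.8 kN


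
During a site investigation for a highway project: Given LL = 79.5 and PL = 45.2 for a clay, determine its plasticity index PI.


Using PI = LL - PL
PI = 79.5 - 45.2
PI = 34.3


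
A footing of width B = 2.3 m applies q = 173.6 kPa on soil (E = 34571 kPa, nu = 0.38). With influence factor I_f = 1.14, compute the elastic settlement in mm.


Result: 11.265 mm

Derivation:
Using Se = q * B * (1 - nu^2) * I_f / E
1 - nu^2 = 1 - 0.38^2 = 0.8556
Se = 173.6 * 2.3 * 0.8556 * 1.14 / 34571
Se = 0.011265 m
Convert to mm: Se = 0.011265 * 1000 = 11.265 mm


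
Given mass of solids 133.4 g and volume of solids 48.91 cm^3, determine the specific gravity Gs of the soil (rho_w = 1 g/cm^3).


Using Gs = m_s / (V_s * rho_w)
Since rho_w = 1 g/cm^3:
Gs = 133.4 / 48.91
Gs = 2.727


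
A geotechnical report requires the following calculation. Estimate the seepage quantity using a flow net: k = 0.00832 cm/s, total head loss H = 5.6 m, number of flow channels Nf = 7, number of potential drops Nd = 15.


Result: 0.0002174 m^3/s per m

Derivation:
Convert k to m/s for unit consistency with H:
k = 0.00832 cm/s = 0.00832 / 100 m/s = 8.32e-05 m/s
Using q = k * H * Nf / Nd
Nf / Nd = 7 / 15 = 0.4667
q = 8.32e-05 * 5.6 * 0.4667
q = 0.0002174 m^3/s per m


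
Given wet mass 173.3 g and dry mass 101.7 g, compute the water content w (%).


Using w = (m_wet - m_dry) / m_dry * 100
m_wet - m_dry = 173.3 - 101.7 = 71.6 g
w = 71.6 / 101.7 * 100
w = 70.4 %


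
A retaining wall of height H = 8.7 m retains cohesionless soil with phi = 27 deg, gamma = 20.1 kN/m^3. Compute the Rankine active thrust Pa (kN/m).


Result: 285.66 kN/m

Derivation:
Compute active earth pressure coefficient:
Ka = tan^2(45 - phi/2) = tan^2(31.5) = 0.375525
Compute active force:
Pa = 0.5 * Ka * gamma * H^2
Pa = 0.5 * 0.375525 * 20.1 * 8.7^2
Pa = 285.66 kN/m


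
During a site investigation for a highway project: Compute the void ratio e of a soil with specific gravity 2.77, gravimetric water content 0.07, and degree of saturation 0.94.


Using the relation e = Gs * w / S
e = 2.77 * 0.07 / 0.94
e = 0.2063


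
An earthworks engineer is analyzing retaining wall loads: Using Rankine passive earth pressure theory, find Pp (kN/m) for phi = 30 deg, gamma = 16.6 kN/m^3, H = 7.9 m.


Result: 1554.01 kN/m

Derivation:
Compute passive earth pressure coefficient:
Kp = tan^2(45 + phi/2) = tan^2(60.0) = 3
Compute passive force:
Pp = 0.5 * Kp * gamma * H^2
Pp = 0.5 * 3 * 16.6 * 7.9^2
Pp = 1554.01 kN/m


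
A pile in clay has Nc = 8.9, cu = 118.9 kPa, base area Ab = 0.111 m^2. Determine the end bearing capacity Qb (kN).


Using Qb = Nc * cu * Ab
Qb = 8.9 * 118.9 * 0.111
Qb = 117.46 kN


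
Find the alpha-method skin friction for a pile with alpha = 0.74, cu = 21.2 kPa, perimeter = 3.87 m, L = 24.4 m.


Result: 1481.39 kN

Derivation:
Using Qs = alpha * cu * perimeter * L
Qs = 0.74 * 21.2 * 3.87 * 24.4
Qs = 1481.39 kN


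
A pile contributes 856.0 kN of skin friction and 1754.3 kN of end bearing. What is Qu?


Using Qu = Qf + Qb
Qu = 856.0 + 1754.3
Qu = 2610.3 kN


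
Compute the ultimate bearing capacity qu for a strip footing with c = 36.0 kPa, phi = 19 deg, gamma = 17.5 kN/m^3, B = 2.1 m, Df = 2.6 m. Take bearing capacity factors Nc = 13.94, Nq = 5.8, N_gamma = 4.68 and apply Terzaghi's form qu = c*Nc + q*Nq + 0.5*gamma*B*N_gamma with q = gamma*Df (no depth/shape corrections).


Compute qu = c*Nc + gamma*Df*Nq + 0.5*gamma*B*N_gamma
Term 1: 36.0 * 13.94 = 501.84
Term 2: 17.5 * 2.6 * 5.8 = 263.9
Term 3: 0.5 * 17.5 * 2.1 * 4.68 = 85.995
qu = 501.84 + 263.9 + 85.995
qu = 851.74 kPa


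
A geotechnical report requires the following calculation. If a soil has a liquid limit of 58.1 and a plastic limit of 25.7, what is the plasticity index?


Using PI = LL - PL
PI = 58.1 - 25.7
PI = 32.4


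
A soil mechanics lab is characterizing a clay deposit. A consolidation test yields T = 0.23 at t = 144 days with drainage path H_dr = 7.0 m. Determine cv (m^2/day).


Result: 0.07826 m^2/day

Derivation:
Using cv = T * H_dr^2 / t
H_dr^2 = 7.0^2 = 49.0
cv = 0.23 * 49.0 / 144
cv = 0.07826 m^2/day


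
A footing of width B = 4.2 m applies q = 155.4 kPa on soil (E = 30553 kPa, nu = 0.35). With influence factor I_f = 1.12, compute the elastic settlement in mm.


Using Se = q * B * (1 - nu^2) * I_f / E
1 - nu^2 = 1 - 0.35^2 = 0.8775
Se = 155.4 * 4.2 * 0.8775 * 1.12 / 30553
Se = 0.020995 m
Convert to mm: Se = 0.020995 * 1000 = 20.995 mm


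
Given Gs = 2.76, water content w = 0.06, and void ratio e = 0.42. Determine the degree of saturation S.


Using S = Gs * w / e
S = 2.76 * 0.06 / 0.42
S = 0.3943


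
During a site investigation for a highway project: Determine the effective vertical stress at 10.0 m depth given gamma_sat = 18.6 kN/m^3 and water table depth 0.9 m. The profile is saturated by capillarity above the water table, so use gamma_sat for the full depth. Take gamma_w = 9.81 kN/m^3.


Total stress = gamma_sat * depth
sigma = 18.6 * 10.0 = 186.0 kPa
Pore water pressure u = gamma_w * (depth - d_wt)
u = 9.81 * (10.0 - 0.9) = 89.271 kPa
Effective stress = sigma - u
sigma' = 186.0 - 89.271 = 96.73 kPa


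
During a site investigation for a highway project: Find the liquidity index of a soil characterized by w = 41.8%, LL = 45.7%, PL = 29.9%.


First compute the plasticity index:
PI = LL - PL = 45.7 - 29.9 = 15.8
Then compute the liquidity index:
LI = (w - PL) / PI
LI = (41.8 - 29.9) / 15.8
LI = 0.753


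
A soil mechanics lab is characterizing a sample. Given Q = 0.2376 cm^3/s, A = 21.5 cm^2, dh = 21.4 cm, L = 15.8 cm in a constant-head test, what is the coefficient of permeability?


Compute hydraulic gradient:
i = dh / L = 21.4 / 15.8 = 1.35443
Then apply Darcy's law:
k = Q / (A * i)
k = 0.2376 / (21.5 * 1.35443)
k = 0.2376 / 29.1203
k = 0.008159 cm/s


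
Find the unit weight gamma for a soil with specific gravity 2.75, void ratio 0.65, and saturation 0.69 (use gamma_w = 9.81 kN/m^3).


Using gamma = gamma_w * (Gs + S*e) / (1 + e)
Numerator: Gs + S*e = 2.75 + 0.69*0.65 = 3.1985
Denominator: 1 + e = 1 + 0.65 = 1.65
gamma = 9.81 * 3.1985 / 1.65
gamma = 19.017 kN/m^3


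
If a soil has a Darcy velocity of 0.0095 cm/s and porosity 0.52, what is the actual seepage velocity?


Using v_s = v_d / n
v_s = 0.0095 / 0.52
v_s = 0.01827 cm/s


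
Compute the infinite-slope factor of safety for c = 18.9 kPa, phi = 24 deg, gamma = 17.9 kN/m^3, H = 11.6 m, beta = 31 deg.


Using Fs = c / (gamma*H*sin(beta)*cos(beta)) + tan(phi)/tan(beta)
Cohesion contribution = 18.9 / (17.9*11.6*sin(31)*cos(31))
Cohesion contribution = 0.20618
Friction contribution = tan(24)/tan(31) = 0.740985
Fs = 0.20618 + 0.740985
Fs = 0.947


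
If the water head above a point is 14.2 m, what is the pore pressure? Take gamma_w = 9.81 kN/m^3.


Result: 139.3 kPa

Derivation:
Using u = gamma_w * h_w
u = 9.81 * 14.2
u = 139.3 kPa


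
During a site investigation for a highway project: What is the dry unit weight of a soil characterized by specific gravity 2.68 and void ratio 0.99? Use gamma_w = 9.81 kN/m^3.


Using gamma_d = Gs * gamma_w / (1 + e)
gamma_d = 2.68 * 9.81 / (1 + 0.99)
gamma_d = 2.68 * 9.81 / 1.99
gamma_d = 13.211 kN/m^3


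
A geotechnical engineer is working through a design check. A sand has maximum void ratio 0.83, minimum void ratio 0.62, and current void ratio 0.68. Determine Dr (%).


Using Dr = (e_max - e) / (e_max - e_min) * 100
e_max - e = 0.83 - 0.68 = 0.15
e_max - e_min = 0.83 - 0.62 = 0.21
Dr = 0.15 / 0.21 * 100
Dr = 71.43 %


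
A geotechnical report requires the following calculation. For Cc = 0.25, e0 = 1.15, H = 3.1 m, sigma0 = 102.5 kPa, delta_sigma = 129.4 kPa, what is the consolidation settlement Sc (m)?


Result: 0.1278 m

Derivation:
Using Sc = Cc * H / (1 + e0) * log10((sigma0 + delta_sigma) / sigma0)
Stress ratio = (102.5 + 129.4) / 102.5 = 2.26244
log10(2.26244) = 0.354577
Cc * H / (1 + e0) = 0.25 * 3.1 / (1 + 1.15) = 0.360465
Sc = 0.360465 * 0.354577
Sc = 0.1278 m


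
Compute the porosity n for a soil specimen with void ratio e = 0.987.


Using the relation n = e / (1 + e)
n = 0.987 / (1 + 0.987)
n = 0.987 / 1.987
n = 0.4967


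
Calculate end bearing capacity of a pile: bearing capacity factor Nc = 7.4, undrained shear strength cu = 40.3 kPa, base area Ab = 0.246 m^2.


Using Qb = Nc * cu * Ab
Qb = 7.4 * 40.3 * 0.246
Qb = 73.36 kN


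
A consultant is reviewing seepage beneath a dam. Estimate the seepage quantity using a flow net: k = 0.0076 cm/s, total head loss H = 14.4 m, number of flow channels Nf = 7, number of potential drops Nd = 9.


Result: 0.0008512 m^3/s per m

Derivation:
Convert k to m/s for unit consistency with H:
k = 0.0076 cm/s = 0.0076 / 100 m/s = 7.6e-05 m/s
Using q = k * H * Nf / Nd
Nf / Nd = 7 / 9 = 0.7778
q = 7.6e-05 * 14.4 * 0.7778
q = 0.0008512 m^3/s per m


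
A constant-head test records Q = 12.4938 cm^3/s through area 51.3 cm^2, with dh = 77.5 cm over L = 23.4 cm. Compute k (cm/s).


Compute hydraulic gradient:
i = dh / L = 77.5 / 23.4 = 3.31197
Then apply Darcy's law:
k = Q / (A * i)
k = 12.4938 / (51.3 * 3.31197)
k = 12.4938 / 169.904
k = 0.073535 cm/s


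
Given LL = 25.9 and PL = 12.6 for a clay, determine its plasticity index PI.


Result: 13.3

Derivation:
Using PI = LL - PL
PI = 25.9 - 12.6
PI = 13.3


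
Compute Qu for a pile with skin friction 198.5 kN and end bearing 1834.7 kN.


Using Qu = Qf + Qb
Qu = 198.5 + 1834.7
Qu = 2033.2 kN


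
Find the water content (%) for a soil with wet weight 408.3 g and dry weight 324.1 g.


Using w = (m_wet - m_dry) / m_dry * 100
m_wet - m_dry = 408.3 - 324.1 = 84.2 g
w = 84.2 / 324.1 * 100
w = 25.98 %


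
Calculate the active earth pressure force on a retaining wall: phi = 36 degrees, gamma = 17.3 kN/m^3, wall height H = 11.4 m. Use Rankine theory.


Compute active earth pressure coefficient:
Ka = tan^2(45 - phi/2) = tan^2(27.0) = 0.259616
Compute active force:
Pa = 0.5 * Ka * gamma * H^2
Pa = 0.5 * 0.259616 * 17.3 * 11.4^2
Pa = 291.85 kN/m


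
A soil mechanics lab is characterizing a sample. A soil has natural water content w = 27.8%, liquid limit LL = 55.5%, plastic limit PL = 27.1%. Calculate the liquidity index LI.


Result: 0.025

Derivation:
First compute the plasticity index:
PI = LL - PL = 55.5 - 27.1 = 28.4
Then compute the liquidity index:
LI = (w - PL) / PI
LI = (27.8 - 27.1) / 28.4
LI = 0.025


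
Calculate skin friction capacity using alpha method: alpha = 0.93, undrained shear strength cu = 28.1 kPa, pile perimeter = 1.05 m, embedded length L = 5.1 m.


Using Qs = alpha * cu * perimeter * L
Qs = 0.93 * 28.1 * 1.05 * 5.1
Qs = 139.94 kN


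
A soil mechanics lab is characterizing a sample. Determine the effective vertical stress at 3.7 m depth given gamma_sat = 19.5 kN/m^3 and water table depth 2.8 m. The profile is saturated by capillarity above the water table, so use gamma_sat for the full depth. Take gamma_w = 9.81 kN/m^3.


Total stress = gamma_sat * depth
sigma = 19.5 * 3.7 = 72.15 kPa
Pore water pressure u = gamma_w * (depth - d_wt)
u = 9.81 * (3.7 - 2.8) = 8.829 kPa
Effective stress = sigma - u
sigma' = 72.15 - 8.829 = 63.32 kPa


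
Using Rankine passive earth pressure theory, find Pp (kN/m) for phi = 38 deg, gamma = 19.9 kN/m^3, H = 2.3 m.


Compute passive earth pressure coefficient:
Kp = tan^2(45 + phi/2) = tan^2(64.0) = 4.203746
Compute passive force:
Pp = 0.5 * Kp * gamma * H^2
Pp = 0.5 * 4.203746 * 19.9 * 2.3^2
Pp = 221.27 kN/m


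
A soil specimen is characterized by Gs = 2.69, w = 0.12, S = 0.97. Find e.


Using the relation e = Gs * w / S
e = 2.69 * 0.12 / 0.97
e = 0.3328


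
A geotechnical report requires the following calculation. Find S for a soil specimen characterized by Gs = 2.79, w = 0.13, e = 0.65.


Result: 0.558

Derivation:
Using S = Gs * w / e
S = 2.79 * 0.13 / 0.65
S = 0.558


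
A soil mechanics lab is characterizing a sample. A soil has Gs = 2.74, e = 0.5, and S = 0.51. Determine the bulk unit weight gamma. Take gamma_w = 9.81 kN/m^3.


Result: 19.587 kN/m^3

Derivation:
Using gamma = gamma_w * (Gs + S*e) / (1 + e)
Numerator: Gs + S*e = 2.74 + 0.51*0.5 = 2.995
Denominator: 1 + e = 1 + 0.5 = 1.5
gamma = 9.81 * 2.995 / 1.5
gamma = 19.587 kN/m^3


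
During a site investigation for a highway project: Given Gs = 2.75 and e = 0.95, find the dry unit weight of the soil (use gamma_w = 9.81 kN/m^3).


Result: 13.835 kN/m^3

Derivation:
Using gamma_d = Gs * gamma_w / (1 + e)
gamma_d = 2.75 * 9.81 / (1 + 0.95)
gamma_d = 2.75 * 9.81 / 1.95
gamma_d = 13.835 kN/m^3


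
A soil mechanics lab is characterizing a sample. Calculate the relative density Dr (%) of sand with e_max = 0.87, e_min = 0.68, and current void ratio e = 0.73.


Using Dr = (e_max - e) / (e_max - e_min) * 100
e_max - e = 0.87 - 0.73 = 0.14
e_max - e_min = 0.87 - 0.68 = 0.19
Dr = 0.14 / 0.19 * 100
Dr = 73.68 %


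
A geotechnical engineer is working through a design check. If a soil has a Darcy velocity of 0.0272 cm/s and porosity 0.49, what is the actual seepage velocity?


Using v_s = v_d / n
v_s = 0.0272 / 0.49
v_s = 0.05551 cm/s


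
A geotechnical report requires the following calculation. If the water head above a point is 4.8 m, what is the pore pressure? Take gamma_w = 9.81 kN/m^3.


Using u = gamma_w * h_w
u = 9.81 * 4.8
u = 47.09 kPa


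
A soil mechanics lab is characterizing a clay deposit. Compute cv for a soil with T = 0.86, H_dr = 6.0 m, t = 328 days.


Using cv = T * H_dr^2 / t
H_dr^2 = 6.0^2 = 36.0
cv = 0.86 * 36.0 / 328
cv = 0.09439 m^2/day


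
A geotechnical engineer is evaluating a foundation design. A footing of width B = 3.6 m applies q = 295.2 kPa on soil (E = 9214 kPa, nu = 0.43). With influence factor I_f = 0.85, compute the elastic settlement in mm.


Result: 79.91 mm

Derivation:
Using Se = q * B * (1 - nu^2) * I_f / E
1 - nu^2 = 1 - 0.43^2 = 0.8151
Se = 295.2 * 3.6 * 0.8151 * 0.85 / 9214
Se = 0.079910 m
Convert to mm: Se = 0.079910 * 1000 = 79.91 mm


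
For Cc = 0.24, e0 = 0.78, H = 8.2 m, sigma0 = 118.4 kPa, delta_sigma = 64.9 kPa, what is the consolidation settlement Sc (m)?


Using Sc = Cc * H / (1 + e0) * log10((sigma0 + delta_sigma) / sigma0)
Stress ratio = (118.4 + 64.9) / 118.4 = 1.54814
log10(1.54814) = 0.189811
Cc * H / (1 + e0) = 0.24 * 8.2 / (1 + 0.78) = 1.10562
Sc = 1.10562 * 0.189811
Sc = 0.2099 m


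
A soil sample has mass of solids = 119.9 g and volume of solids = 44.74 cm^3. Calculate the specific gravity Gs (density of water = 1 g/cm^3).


Using Gs = m_s / (V_s * rho_w)
Since rho_w = 1 g/cm^3:
Gs = 119.9 / 44.74
Gs = 2.68


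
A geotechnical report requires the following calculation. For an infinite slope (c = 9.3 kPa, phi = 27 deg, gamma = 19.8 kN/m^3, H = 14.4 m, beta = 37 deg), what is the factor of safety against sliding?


Using Fs = c / (gamma*H*sin(beta)*cos(beta)) + tan(phi)/tan(beta)
Cohesion contribution = 9.3 / (19.8*14.4*sin(37)*cos(37))
Cohesion contribution = 0.0678647
Friction contribution = tan(27)/tan(37) = 0.676163
Fs = 0.0678647 + 0.676163
Fs = 0.744


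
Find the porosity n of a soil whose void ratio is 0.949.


Using the relation n = e / (1 + e)
n = 0.949 / (1 + 0.949)
n = 0.949 / 1.949
n = 0.4869


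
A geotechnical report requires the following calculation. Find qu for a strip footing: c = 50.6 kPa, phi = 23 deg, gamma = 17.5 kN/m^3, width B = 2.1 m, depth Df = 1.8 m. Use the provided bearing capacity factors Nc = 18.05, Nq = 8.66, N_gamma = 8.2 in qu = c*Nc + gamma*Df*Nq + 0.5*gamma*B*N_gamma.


Result: 1336.8 kPa

Derivation:
Compute qu = c*Nc + gamma*Df*Nq + 0.5*gamma*B*N_gamma
Term 1: 50.6 * 18.05 = 913.33
Term 2: 17.5 * 1.8 * 8.66 = 272.79
Term 3: 0.5 * 17.5 * 2.1 * 8.2 = 150.675
qu = 913.33 + 272.79 + 150.675
qu = 1336.8 kPa


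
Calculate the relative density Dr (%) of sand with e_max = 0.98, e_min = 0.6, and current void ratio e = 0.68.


Using Dr = (e_max - e) / (e_max - e_min) * 100
e_max - e = 0.98 - 0.68 = 0.3
e_max - e_min = 0.98 - 0.6 = 0.38
Dr = 0.3 / 0.38 * 100
Dr = 78.95 %


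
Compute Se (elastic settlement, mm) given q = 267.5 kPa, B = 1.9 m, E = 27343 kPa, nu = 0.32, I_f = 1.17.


Using Se = q * B * (1 - nu^2) * I_f / E
1 - nu^2 = 1 - 0.32^2 = 0.8976
Se = 267.5 * 1.9 * 0.8976 * 1.17 / 27343
Se = 0.019521 m
Convert to mm: Se = 0.019521 * 1000 = 19.521 mm


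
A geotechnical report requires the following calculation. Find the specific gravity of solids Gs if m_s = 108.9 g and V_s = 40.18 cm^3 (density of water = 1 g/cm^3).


Using Gs = m_s / (V_s * rho_w)
Since rho_w = 1 g/cm^3:
Gs = 108.9 / 40.18
Gs = 2.71


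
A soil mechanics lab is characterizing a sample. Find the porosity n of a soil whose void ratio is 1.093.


Using the relation n = e / (1 + e)
n = 1.093 / (1 + 1.093)
n = 1.093 / 2.093
n = 0.5222


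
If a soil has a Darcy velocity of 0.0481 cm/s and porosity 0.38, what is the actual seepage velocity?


Using v_s = v_d / n
v_s = 0.0481 / 0.38
v_s = 0.12658 cm/s


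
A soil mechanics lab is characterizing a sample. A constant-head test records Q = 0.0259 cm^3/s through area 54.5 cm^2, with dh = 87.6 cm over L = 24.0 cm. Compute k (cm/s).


Compute hydraulic gradient:
i = dh / L = 87.6 / 24.0 = 3.65
Then apply Darcy's law:
k = Q / (A * i)
k = 0.0259 / (54.5 * 3.65)
k = 0.0259 / 198.925
k = 0.00013 cm/s


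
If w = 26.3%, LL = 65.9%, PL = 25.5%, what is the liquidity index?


First compute the plasticity index:
PI = LL - PL = 65.9 - 25.5 = 40.4
Then compute the liquidity index:
LI = (w - PL) / PI
LI = (26.3 - 25.5) / 40.4
LI = 0.02


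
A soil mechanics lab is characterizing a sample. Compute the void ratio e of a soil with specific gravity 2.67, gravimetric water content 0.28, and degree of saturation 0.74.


Using the relation e = Gs * w / S
e = 2.67 * 0.28 / 0.74
e = 1.0103


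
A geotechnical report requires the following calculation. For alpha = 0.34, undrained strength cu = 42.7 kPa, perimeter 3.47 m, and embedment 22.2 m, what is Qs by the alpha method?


Using Qs = alpha * cu * perimeter * L
Qs = 0.34 * 42.7 * 3.47 * 22.2
Qs = 1118.38 kN


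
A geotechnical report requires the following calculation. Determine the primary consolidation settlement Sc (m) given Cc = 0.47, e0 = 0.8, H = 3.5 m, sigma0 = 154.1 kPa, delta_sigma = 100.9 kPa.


Using Sc = Cc * H / (1 + e0) * log10((sigma0 + delta_sigma) / sigma0)
Stress ratio = (154.1 + 100.9) / 154.1 = 1.65477
log10(1.65477) = 0.218738
Cc * H / (1 + e0) = 0.47 * 3.5 / (1 + 0.8) = 0.913889
Sc = 0.913889 * 0.218738
Sc = 0.1999 m


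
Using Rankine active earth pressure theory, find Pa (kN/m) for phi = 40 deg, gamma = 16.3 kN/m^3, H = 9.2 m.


Result: 150.0 kN/m

Derivation:
Compute active earth pressure coefficient:
Ka = tan^2(45 - phi/2) = tan^2(25.0) = 0.217443
Compute active force:
Pa = 0.5 * Ka * gamma * H^2
Pa = 0.5 * 0.217443 * 16.3 * 9.2^2
Pa = 150.0 kN/m


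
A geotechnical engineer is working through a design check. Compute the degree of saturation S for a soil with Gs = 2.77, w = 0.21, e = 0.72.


Using S = Gs * w / e
S = 2.77 * 0.21 / 0.72
S = 0.8079


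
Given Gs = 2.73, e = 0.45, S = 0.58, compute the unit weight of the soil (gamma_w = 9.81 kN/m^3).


Using gamma = gamma_w * (Gs + S*e) / (1 + e)
Numerator: Gs + S*e = 2.73 + 0.58*0.45 = 2.991
Denominator: 1 + e = 1 + 0.45 = 1.45
gamma = 9.81 * 2.991 / 1.45
gamma = 20.236 kN/m^3


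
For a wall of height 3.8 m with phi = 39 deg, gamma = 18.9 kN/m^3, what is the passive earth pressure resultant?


Result: 599.8 kN/m

Derivation:
Compute passive earth pressure coefficient:
Kp = tan^2(45 + phi/2) = tan^2(64.5) = 4.395495
Compute passive force:
Pp = 0.5 * Kp * gamma * H^2
Pp = 0.5 * 4.395495 * 18.9 * 3.8^2
Pp = 599.8 kN/m


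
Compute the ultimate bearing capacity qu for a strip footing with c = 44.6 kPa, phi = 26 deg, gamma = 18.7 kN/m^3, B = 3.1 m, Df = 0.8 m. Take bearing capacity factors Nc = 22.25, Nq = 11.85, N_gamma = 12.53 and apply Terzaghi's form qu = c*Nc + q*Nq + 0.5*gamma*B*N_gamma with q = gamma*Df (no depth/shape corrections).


Result: 1532.81 kPa

Derivation:
Compute qu = c*Nc + gamma*Df*Nq + 0.5*gamma*B*N_gamma
Term 1: 44.6 * 22.25 = 992.35
Term 2: 18.7 * 0.8 * 11.85 = 177.276
Term 3: 0.5 * 18.7 * 3.1 * 12.53 = 363.18205
qu = 992.35 + 177.276 + 363.18205
qu = 1532.81 kPa


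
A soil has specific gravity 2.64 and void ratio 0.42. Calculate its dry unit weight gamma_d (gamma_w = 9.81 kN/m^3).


Result: 18.238 kN/m^3

Derivation:
Using gamma_d = Gs * gamma_w / (1 + e)
gamma_d = 2.64 * 9.81 / (1 + 0.42)
gamma_d = 2.64 * 9.81 / 1.42
gamma_d = 18.238 kN/m^3


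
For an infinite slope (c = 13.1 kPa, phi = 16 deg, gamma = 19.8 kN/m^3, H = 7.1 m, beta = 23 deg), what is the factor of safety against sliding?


Using Fs = c / (gamma*H*sin(beta)*cos(beta)) + tan(phi)/tan(beta)
Cohesion contribution = 13.1 / (19.8*7.1*sin(23)*cos(23))
Cohesion contribution = 0.259086
Friction contribution = tan(16)/tan(23) = 0.67553
Fs = 0.259086 + 0.67553
Fs = 0.935


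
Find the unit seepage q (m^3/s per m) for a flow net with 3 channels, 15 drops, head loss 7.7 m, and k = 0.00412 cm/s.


Convert k to m/s for unit consistency with H:
k = 0.00412 cm/s = 0.00412 / 100 m/s = 4.12e-05 m/s
Using q = k * H * Nf / Nd
Nf / Nd = 3 / 15 = 0.2
q = 4.12e-05 * 7.7 * 0.2
q = 6.345e-05 m^3/s per m


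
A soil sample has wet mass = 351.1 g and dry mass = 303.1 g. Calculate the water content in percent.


Using w = (m_wet - m_dry) / m_dry * 100
m_wet - m_dry = 351.1 - 303.1 = 48.0 g
w = 48.0 / 303.1 * 100
w = 15.84 %


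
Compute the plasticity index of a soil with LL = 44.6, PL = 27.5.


Using PI = LL - PL
PI = 44.6 - 27.5
PI = 17.1


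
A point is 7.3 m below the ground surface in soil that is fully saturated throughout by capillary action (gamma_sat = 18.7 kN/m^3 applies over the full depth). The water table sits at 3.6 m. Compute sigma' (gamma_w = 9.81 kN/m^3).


Result: 100.21 kPa

Derivation:
Total stress = gamma_sat * depth
sigma = 18.7 * 7.3 = 136.51 kPa
Pore water pressure u = gamma_w * (depth - d_wt)
u = 9.81 * (7.3 - 3.6) = 36.297 kPa
Effective stress = sigma - u
sigma' = 136.51 - 36.297 = 100.21 kPa


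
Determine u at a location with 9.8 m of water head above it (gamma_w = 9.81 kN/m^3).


Using u = gamma_w * h_w
u = 9.81 * 9.8
u = 96.14 kPa


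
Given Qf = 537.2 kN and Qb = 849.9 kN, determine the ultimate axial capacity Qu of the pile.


Result: 1387.1 kN

Derivation:
Using Qu = Qf + Qb
Qu = 537.2 + 849.9
Qu = 1387.1 kN


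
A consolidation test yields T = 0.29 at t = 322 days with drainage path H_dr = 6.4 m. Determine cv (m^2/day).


Using cv = T * H_dr^2 / t
H_dr^2 = 6.4^2 = 40.96
cv = 0.29 * 40.96 / 322
cv = 0.03689 m^2/day


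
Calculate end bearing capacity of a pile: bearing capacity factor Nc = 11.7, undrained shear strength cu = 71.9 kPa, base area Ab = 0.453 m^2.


Using Qb = Nc * cu * Ab
Qb = 11.7 * 71.9 * 0.453
Qb = 381.08 kN


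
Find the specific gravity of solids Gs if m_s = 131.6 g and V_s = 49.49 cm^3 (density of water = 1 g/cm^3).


Result: 2.659

Derivation:
Using Gs = m_s / (V_s * rho_w)
Since rho_w = 1 g/cm^3:
Gs = 131.6 / 49.49
Gs = 2.659


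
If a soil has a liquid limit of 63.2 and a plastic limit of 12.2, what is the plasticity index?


Result: 51.0

Derivation:
Using PI = LL - PL
PI = 63.2 - 12.2
PI = 51.0


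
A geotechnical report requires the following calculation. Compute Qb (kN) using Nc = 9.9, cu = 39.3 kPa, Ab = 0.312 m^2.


Result: 121.39 kN

Derivation:
Using Qb = Nc * cu * Ab
Qb = 9.9 * 39.3 * 0.312
Qb = 121.39 kN


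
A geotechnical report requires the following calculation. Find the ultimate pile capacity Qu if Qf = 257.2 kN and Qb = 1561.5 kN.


Result: 1818.7 kN

Derivation:
Using Qu = Qf + Qb
Qu = 257.2 + 1561.5
Qu = 1818.7 kN


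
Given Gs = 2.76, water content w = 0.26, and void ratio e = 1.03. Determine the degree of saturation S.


Using S = Gs * w / e
S = 2.76 * 0.26 / 1.03
S = 0.6967


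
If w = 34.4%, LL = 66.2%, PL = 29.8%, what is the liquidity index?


Result: 0.126

Derivation:
First compute the plasticity index:
PI = LL - PL = 66.2 - 29.8 = 36.4
Then compute the liquidity index:
LI = (w - PL) / PI
LI = (34.4 - 29.8) / 36.4
LI = 0.126


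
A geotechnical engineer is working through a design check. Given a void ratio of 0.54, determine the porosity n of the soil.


Using the relation n = e / (1 + e)
n = 0.54 / (1 + 0.54)
n = 0.54 / 1.54
n = 0.3506


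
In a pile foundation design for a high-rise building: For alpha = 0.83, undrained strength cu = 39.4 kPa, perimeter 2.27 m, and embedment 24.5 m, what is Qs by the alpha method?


Using Qs = alpha * cu * perimeter * L
Qs = 0.83 * 39.4 * 2.27 * 24.5
Qs = 1818.72 kN


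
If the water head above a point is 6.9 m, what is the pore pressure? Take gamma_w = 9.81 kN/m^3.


Result: 67.69 kPa

Derivation:
Using u = gamma_w * h_w
u = 9.81 * 6.9
u = 67.69 kPa


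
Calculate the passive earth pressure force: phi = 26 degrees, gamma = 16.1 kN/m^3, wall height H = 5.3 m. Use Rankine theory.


Result: 579.12 kN/m

Derivation:
Compute passive earth pressure coefficient:
Kp = tan^2(45 + phi/2) = tan^2(58.0) = 2.561071
Compute passive force:
Pp = 0.5 * Kp * gamma * H^2
Pp = 0.5 * 2.561071 * 16.1 * 5.3^2
Pp = 579.12 kN/m


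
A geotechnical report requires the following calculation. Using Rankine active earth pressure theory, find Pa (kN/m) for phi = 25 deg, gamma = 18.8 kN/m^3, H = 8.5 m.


Compute active earth pressure coefficient:
Ka = tan^2(45 - phi/2) = tan^2(32.5) = 0.405859
Compute active force:
Pa = 0.5 * Ka * gamma * H^2
Pa = 0.5 * 0.405859 * 18.8 * 8.5^2
Pa = 275.64 kN/m


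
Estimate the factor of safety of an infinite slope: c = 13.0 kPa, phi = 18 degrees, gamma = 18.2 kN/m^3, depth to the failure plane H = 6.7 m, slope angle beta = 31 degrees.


Using Fs = c / (gamma*H*sin(beta)*cos(beta)) + tan(phi)/tan(beta)
Cohesion contribution = 13.0 / (18.2*6.7*sin(31)*cos(31))
Cohesion contribution = 0.241486
Friction contribution = tan(18)/tan(31) = 0.540757
Fs = 0.241486 + 0.540757
Fs = 0.782


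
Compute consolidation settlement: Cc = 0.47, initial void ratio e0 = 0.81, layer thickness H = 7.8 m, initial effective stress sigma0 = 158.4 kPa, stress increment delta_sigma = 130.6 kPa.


Using Sc = Cc * H / (1 + e0) * log10((sigma0 + delta_sigma) / sigma0)
Stress ratio = (158.4 + 130.6) / 158.4 = 1.82449
log10(1.82449) = 0.261143
Cc * H / (1 + e0) = 0.47 * 7.8 / (1 + 0.81) = 2.02541
Sc = 2.02541 * 0.261143
Sc = 0.5289 m


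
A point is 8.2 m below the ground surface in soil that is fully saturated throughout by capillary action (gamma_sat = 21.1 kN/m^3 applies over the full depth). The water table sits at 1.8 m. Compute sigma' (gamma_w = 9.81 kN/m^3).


Result: 110.24 kPa

Derivation:
Total stress = gamma_sat * depth
sigma = 21.1 * 8.2 = 173.02 kPa
Pore water pressure u = gamma_w * (depth - d_wt)
u = 9.81 * (8.2 - 1.8) = 62.784 kPa
Effective stress = sigma - u
sigma' = 173.02 - 62.784 = 110.24 kPa


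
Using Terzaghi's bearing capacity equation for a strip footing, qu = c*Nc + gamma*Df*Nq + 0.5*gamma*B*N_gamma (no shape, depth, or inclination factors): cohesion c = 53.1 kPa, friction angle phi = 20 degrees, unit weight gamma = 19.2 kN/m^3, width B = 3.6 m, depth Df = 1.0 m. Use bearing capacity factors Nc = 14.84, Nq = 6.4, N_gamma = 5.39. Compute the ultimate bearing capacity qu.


Compute qu = c*Nc + gamma*Df*Nq + 0.5*gamma*B*N_gamma
Term 1: 53.1 * 14.84 = 788.004
Term 2: 19.2 * 1.0 * 6.4 = 122.88
Term 3: 0.5 * 19.2 * 3.6 * 5.39 = 186.2784
qu = 788.004 + 122.88 + 186.2784
qu = 1097.16 kPa


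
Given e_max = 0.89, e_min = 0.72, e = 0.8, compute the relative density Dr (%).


Using Dr = (e_max - e) / (e_max - e_min) * 100
e_max - e = 0.89 - 0.8 = 0.09
e_max - e_min = 0.89 - 0.72 = 0.17
Dr = 0.09 / 0.17 * 100
Dr = 52.94 %


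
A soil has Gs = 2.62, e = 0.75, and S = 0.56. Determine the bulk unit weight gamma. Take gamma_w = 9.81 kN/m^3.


Using gamma = gamma_w * (Gs + S*e) / (1 + e)
Numerator: Gs + S*e = 2.62 + 0.56*0.75 = 3.04
Denominator: 1 + e = 1 + 0.75 = 1.75
gamma = 9.81 * 3.04 / 1.75
gamma = 17.041 kN/m^3


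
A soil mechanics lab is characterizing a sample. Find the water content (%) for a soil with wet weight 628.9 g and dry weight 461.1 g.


Using w = (m_wet - m_dry) / m_dry * 100
m_wet - m_dry = 628.9 - 461.1 = 167.8 g
w = 167.8 / 461.1 * 100
w = 36.39 %


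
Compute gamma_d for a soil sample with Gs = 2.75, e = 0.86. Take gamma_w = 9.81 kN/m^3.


Using gamma_d = Gs * gamma_w / (1 + e)
gamma_d = 2.75 * 9.81 / (1 + 0.86)
gamma_d = 2.75 * 9.81 / 1.86
gamma_d = 14.504 kN/m^3


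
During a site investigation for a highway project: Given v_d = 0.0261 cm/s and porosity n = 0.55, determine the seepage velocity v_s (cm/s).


Using v_s = v_d / n
v_s = 0.0261 / 0.55
v_s = 0.04745 cm/s


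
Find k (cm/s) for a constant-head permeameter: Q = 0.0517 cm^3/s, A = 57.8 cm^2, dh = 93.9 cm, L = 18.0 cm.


Compute hydraulic gradient:
i = dh / L = 93.9 / 18.0 = 5.21667
Then apply Darcy's law:
k = Q / (A * i)
k = 0.0517 / (57.8 * 5.21667)
k = 0.0517 / 301.523
k = 0.000171 cm/s


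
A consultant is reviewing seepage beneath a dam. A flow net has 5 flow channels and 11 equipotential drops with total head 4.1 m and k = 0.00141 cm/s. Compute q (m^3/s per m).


Result: 2.628e-05 m^3/s per m

Derivation:
Convert k to m/s for unit consistency with H:
k = 0.00141 cm/s = 0.00141 / 100 m/s = 1.41e-05 m/s
Using q = k * H * Nf / Nd
Nf / Nd = 5 / 11 = 0.4545
q = 1.41e-05 * 4.1 * 0.4545
q = 2.628e-05 m^3/s per m


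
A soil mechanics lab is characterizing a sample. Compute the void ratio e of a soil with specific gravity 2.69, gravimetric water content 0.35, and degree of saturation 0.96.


Using the relation e = Gs * w / S
e = 2.69 * 0.35 / 0.96
e = 0.9807


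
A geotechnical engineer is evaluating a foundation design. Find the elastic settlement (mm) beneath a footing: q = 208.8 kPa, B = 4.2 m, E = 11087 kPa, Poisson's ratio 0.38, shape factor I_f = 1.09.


Using Se = q * B * (1 - nu^2) * I_f / E
1 - nu^2 = 1 - 0.38^2 = 0.8556
Se = 208.8 * 4.2 * 0.8556 * 1.09 / 11087
Se = 0.073767 m
Convert to mm: Se = 0.073767 * 1000 = 73.767 mm


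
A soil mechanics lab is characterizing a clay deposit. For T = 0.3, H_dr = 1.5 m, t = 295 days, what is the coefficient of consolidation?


Using cv = T * H_dr^2 / t
H_dr^2 = 1.5^2 = 2.25
cv = 0.3 * 2.25 / 295
cv = 0.00229 m^2/day


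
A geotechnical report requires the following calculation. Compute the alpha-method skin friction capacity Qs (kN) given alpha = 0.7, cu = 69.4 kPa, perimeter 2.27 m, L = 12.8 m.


Using Qs = alpha * cu * perimeter * L
Qs = 0.7 * 69.4 * 2.27 * 12.8
Qs = 1411.54 kN


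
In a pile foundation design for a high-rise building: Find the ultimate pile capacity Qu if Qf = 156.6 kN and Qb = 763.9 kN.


Using Qu = Qf + Qb
Qu = 156.6 + 763.9
Qu = 920.5 kN


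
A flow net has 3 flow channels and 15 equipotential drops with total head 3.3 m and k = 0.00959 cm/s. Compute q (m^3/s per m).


Convert k to m/s for unit consistency with H:
k = 0.00959 cm/s = 0.00959 / 100 m/s = 9.59e-05 m/s
Using q = k * H * Nf / Nd
Nf / Nd = 3 / 15 = 0.2
q = 9.59e-05 * 3.3 * 0.2
q = 6.329e-05 m^3/s per m


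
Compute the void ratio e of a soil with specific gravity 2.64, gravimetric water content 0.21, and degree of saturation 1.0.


Using the relation e = Gs * w / S
e = 2.64 * 0.21 / 1.0
e = 0.5544


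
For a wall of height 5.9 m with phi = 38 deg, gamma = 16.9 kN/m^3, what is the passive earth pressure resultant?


Compute passive earth pressure coefficient:
Kp = tan^2(45 + phi/2) = tan^2(64.0) = 4.203746
Compute passive force:
Pp = 0.5 * Kp * gamma * H^2
Pp = 0.5 * 4.203746 * 16.9 * 5.9^2
Pp = 1236.51 kN/m


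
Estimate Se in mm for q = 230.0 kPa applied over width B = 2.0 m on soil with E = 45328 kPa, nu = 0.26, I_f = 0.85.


Result: 8.043 mm

Derivation:
Using Se = q * B * (1 - nu^2) * I_f / E
1 - nu^2 = 1 - 0.26^2 = 0.9324
Se = 230.0 * 2.0 * 0.9324 * 0.85 / 45328
Se = 0.008043 m
Convert to mm: Se = 0.008043 * 1000 = 8.043 mm


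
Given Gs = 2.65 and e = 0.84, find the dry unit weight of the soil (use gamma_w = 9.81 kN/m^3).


Using gamma_d = Gs * gamma_w / (1 + e)
gamma_d = 2.65 * 9.81 / (1 + 0.84)
gamma_d = 2.65 * 9.81 / 1.84
gamma_d = 14.129 kN/m^3


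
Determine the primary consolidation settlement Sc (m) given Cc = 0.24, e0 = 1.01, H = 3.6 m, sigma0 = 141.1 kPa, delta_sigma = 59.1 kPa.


Using Sc = Cc * H / (1 + e0) * log10((sigma0 + delta_sigma) / sigma0)
Stress ratio = (141.1 + 59.1) / 141.1 = 1.41885
log10(1.41885) = 0.151937
Cc * H / (1 + e0) = 0.24 * 3.6 / (1 + 1.01) = 0.429851
Sc = 0.429851 * 0.151937
Sc = 0.0653 m


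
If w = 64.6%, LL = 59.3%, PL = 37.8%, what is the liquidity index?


Result: 1.247

Derivation:
First compute the plasticity index:
PI = LL - PL = 59.3 - 37.8 = 21.5
Then compute the liquidity index:
LI = (w - PL) / PI
LI = (64.6 - 37.8) / 21.5
LI = 1.247


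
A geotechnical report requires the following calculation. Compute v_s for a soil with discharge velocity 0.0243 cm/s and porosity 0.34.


Using v_s = v_d / n
v_s = 0.0243 / 0.34
v_s = 0.07147 cm/s


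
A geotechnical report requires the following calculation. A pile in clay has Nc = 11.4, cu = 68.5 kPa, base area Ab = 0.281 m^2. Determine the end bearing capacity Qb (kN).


Using Qb = Nc * cu * Ab
Qb = 11.4 * 68.5 * 0.281
Qb = 219.43 kN


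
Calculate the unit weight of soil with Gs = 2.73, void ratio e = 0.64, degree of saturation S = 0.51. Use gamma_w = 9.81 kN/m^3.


Using gamma = gamma_w * (Gs + S*e) / (1 + e)
Numerator: Gs + S*e = 2.73 + 0.51*0.64 = 3.0564
Denominator: 1 + e = 1 + 0.64 = 1.64
gamma = 9.81 * 3.0564 / 1.64
gamma = 18.282 kN/m^3


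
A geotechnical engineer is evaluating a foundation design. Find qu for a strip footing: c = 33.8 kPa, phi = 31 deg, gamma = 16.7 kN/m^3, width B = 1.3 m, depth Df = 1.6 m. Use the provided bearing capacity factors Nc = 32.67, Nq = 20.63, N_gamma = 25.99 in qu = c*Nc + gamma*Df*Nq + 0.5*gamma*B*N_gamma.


Result: 1937.6 kPa

Derivation:
Compute qu = c*Nc + gamma*Df*Nq + 0.5*gamma*B*N_gamma
Term 1: 33.8 * 32.67 = 1104.246
Term 2: 16.7 * 1.6 * 20.63 = 551.2336
Term 3: 0.5 * 16.7 * 1.3 * 25.99 = 282.12145
qu = 1104.246 + 551.2336 + 282.12145
qu = 1937.6 kPa


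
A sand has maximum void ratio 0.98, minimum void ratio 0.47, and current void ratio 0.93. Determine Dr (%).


Result: 9.8 %

Derivation:
Using Dr = (e_max - e) / (e_max - e_min) * 100
e_max - e = 0.98 - 0.93 = 0.05
e_max - e_min = 0.98 - 0.47 = 0.51
Dr = 0.05 / 0.51 * 100
Dr = 9.8 %


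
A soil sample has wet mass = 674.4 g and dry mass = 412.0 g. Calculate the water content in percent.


Result: 63.69 %

Derivation:
Using w = (m_wet - m_dry) / m_dry * 100
m_wet - m_dry = 674.4 - 412.0 = 262.4 g
w = 262.4 / 412.0 * 100
w = 63.69 %


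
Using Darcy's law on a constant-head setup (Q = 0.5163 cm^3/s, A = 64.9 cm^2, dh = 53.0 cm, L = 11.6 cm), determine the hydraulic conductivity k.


Compute hydraulic gradient:
i = dh / L = 53.0 / 11.6 = 4.56897
Then apply Darcy's law:
k = Q / (A * i)
k = 0.5163 / (64.9 * 4.56897)
k = 0.5163 / 296.526
k = 0.001741 cm/s


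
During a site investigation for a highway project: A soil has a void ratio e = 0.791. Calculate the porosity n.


Using the relation n = e / (1 + e)
n = 0.791 / (1 + 0.791)
n = 0.791 / 1.791
n = 0.4417


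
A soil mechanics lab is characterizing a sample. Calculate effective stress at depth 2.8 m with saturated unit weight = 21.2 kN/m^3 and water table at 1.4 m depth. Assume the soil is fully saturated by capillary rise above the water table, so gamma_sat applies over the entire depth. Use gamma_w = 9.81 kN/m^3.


Result: 45.63 kPa

Derivation:
Total stress = gamma_sat * depth
sigma = 21.2 * 2.8 = 59.36 kPa
Pore water pressure u = gamma_w * (depth - d_wt)
u = 9.81 * (2.8 - 1.4) = 13.734 kPa
Effective stress = sigma - u
sigma' = 59.36 - 13.734 = 45.63 kPa


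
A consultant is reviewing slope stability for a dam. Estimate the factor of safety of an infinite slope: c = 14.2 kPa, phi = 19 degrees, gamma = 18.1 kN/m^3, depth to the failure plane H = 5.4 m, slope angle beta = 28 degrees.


Result: 0.998

Derivation:
Using Fs = c / (gamma*H*sin(beta)*cos(beta)) + tan(phi)/tan(beta)
Cohesion contribution = 14.2 / (18.1*5.4*sin(28)*cos(28))
Cohesion contribution = 0.350487
Friction contribution = tan(19)/tan(28) = 0.647586
Fs = 0.350487 + 0.647586
Fs = 0.998


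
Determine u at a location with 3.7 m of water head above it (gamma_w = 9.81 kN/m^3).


Result: 36.3 kPa

Derivation:
Using u = gamma_w * h_w
u = 9.81 * 3.7
u = 36.3 kPa


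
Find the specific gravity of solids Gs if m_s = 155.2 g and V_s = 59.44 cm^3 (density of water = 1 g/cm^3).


Using Gs = m_s / (V_s * rho_w)
Since rho_w = 1 g/cm^3:
Gs = 155.2 / 59.44
Gs = 2.611


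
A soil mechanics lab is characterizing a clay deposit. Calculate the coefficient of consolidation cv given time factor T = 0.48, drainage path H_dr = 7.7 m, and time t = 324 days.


Using cv = T * H_dr^2 / t
H_dr^2 = 7.7^2 = 59.29
cv = 0.48 * 59.29 / 324
cv = 0.08784 m^2/day


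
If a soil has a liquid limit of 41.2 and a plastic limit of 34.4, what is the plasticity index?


Using PI = LL - PL
PI = 41.2 - 34.4
PI = 6.8


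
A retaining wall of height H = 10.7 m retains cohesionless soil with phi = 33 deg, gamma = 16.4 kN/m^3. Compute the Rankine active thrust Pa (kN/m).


Result: 276.76 kN/m

Derivation:
Compute active earth pressure coefficient:
Ka = tan^2(45 - phi/2) = tan^2(28.5) = 0.294801
Compute active force:
Pa = 0.5 * Ka * gamma * H^2
Pa = 0.5 * 0.294801 * 16.4 * 10.7^2
Pa = 276.76 kN/m
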